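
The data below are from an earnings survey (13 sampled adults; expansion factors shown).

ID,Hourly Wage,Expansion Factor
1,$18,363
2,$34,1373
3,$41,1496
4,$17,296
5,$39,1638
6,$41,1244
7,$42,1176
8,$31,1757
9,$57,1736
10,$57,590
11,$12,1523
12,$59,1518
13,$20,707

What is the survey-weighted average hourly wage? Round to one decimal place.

38.5

Weighted sum = 592889
Sum of weights = 15417
Weighted mean = 592889 / 15417 = 38.456833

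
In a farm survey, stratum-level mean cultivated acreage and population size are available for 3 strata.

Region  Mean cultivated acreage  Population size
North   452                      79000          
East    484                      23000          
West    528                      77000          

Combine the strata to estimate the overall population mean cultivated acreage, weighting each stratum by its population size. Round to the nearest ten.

490

Σ Nₕ·x̄ₕ = 452×79000 + 484×23000 + 528×77000
  = 87496000
Σ Nₕ = 79000 + 23000 + 77000 = 179000
Overall mean = 87496000 / 179000 = 488.80447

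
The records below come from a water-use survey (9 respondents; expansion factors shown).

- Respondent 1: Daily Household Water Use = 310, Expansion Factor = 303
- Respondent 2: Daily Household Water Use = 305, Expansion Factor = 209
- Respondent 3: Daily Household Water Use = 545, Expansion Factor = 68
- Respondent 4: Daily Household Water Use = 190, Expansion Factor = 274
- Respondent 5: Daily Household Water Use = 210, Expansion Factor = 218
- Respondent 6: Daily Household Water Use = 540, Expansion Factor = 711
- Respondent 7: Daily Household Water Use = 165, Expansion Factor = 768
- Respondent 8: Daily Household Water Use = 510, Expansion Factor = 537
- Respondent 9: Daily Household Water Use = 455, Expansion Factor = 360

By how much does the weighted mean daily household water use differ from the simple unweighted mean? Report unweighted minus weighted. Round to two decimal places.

-1.00

Unweighted sum = 310 + 305 + 545 + 190 + 210 + 540 + 165 + 510 + 455 = 3230
Unweighted mean = 3230 / 9 = 358.88889
Weighted sum = 310×303 + 305×209 + 545×68 + 190×274 + 210×218 + 540×711 + 165×768 + 510×537 + 455×360
  = 93930 + 63745 + 37060 + 52060 + 45780 + 383940 + 126720 + 273870 + 163800 = 1240905
Sum of weights = 303 + 209 + 68 + 274 + 218 + 711 + 768 + 537 + 360 = 3448
Weighted mean = 1240905 / 3448 = 359.89124
Difference (unweighted minus weighted) = -1.0023524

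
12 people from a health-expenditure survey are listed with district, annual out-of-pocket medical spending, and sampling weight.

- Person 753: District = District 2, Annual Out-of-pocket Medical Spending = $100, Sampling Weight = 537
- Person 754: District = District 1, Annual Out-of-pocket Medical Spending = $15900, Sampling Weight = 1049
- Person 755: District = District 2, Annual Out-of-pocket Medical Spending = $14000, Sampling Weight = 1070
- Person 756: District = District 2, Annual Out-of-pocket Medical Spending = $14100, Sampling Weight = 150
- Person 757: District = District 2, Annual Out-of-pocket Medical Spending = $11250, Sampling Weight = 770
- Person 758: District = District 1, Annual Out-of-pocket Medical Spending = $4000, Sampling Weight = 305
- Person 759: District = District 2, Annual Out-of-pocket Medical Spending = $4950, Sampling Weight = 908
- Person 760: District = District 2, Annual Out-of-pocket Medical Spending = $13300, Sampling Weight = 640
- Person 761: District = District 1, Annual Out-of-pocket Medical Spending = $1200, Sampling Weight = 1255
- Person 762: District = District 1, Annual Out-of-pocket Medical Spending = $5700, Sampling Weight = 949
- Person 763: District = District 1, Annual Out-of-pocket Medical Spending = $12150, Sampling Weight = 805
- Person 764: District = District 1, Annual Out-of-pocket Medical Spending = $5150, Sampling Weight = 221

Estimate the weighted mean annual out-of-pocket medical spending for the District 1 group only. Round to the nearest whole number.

District 1 rows: 754, 758, 761, 762, 763, 764
Weighted sum = 15900×1049 + 4000×305 + 1200×1255 + 5700×949 + 12150×805 + 5150×221
  = 16679100 + 1220000 + 1506000 + 5409300 + 9780750 + 1138150 = 35733300
Sum of weights = 1049 + 305 + 1255 + 949 + 805 + 221 = 4584
Weighted mean = 35733300 / 4584 = 7795.2225

7795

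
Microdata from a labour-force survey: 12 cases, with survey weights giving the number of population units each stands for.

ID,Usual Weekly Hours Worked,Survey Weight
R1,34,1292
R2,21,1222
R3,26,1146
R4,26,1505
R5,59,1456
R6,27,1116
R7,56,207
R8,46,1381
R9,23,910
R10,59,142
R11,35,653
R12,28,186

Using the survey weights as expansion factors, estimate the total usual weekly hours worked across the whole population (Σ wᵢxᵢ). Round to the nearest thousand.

387000

Weighted total = 34×1292 + 21×1222 + 26×1146 + 26×1505 + 59×1456 + 27×1116 + 56×207 + 46×1381 + 23×910 + 59×142 + 35×653 + 28×186
  = 43928 + 25662 + 29796 + 39130 + 85904 + 30132 + 11592 + 63526 + 20930 + 8378 + 22855 + 5208 = 387041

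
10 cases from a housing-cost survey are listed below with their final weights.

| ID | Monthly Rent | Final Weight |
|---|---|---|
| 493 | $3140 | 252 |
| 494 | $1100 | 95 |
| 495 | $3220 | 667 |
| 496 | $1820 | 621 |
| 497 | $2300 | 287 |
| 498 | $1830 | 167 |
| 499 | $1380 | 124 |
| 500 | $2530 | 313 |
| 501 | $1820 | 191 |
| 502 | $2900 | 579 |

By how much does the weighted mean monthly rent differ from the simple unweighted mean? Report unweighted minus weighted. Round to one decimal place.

-262.4

Unweighted sum = 3140 + 1100 + 3220 + 1820 + 2300 + 1830 + 1380 + 2530 + 1820 + 2900 = 22040
Unweighted mean = 22040 / 10 = 2204
Weighted sum = 3140×252 + 1100×95 + 3220×667 + 1820×621 + 2300×287 + 1830×167 + 1380×124 + 2530×313 + 1820×191 + 2900×579
  = 791280 + 104500 + 2147740 + 1130220 + 660100 + 305610 + 171120 + 791890 + 347620 + 1679100 = 8129180
Sum of weights = 252 + 95 + 667 + 621 + 287 + 167 + 124 + 313 + 191 + 579 = 3296
Weighted mean = 8129180 / 3296 = 2466.3774
Difference (unweighted minus weighted) = -262.37743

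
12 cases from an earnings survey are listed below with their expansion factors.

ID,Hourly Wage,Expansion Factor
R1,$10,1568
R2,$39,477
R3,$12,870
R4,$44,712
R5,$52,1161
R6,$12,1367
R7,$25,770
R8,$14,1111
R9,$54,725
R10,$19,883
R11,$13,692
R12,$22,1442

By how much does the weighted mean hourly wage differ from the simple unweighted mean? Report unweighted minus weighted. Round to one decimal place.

Unweighted sum = 10 + 39 + 12 + 44 + 52 + 12 + 25 + 14 + 54 + 19 + 13 + 22 = 316
Unweighted mean = 316 / 12 = 26.333333
Weighted sum = 284278
Sum of weights = 1568 + 477 + 870 + 712 + 1161 + 1367 + 770 + 1111 + 725 + 883 + 692 + 1442 = 11778
Weighted mean = 284278 / 11778 = 24.136356
Difference (unweighted minus weighted) = 2.1969774

2.2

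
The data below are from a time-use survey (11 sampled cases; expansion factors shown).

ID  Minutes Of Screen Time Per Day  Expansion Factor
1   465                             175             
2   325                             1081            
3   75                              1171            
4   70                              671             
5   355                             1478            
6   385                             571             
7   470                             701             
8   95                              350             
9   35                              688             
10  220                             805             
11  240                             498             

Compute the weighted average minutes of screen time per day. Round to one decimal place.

Weighted sum = 465×175 + 325×1081 + 75×1171 + 70×671 + 355×1478 + 385×571 + 470×701 + 95×350 + 35×688 + 220×805 + 240×498
  = 81375 + 351325 + 87825 + 46970 + 524690 + 219835 + 329470 + 33250 + 24080 + 177100 + 119520 = 1995440
Sum of weights = 8189
Weighted mean = 1995440 / 8189 = 243.67322

243.7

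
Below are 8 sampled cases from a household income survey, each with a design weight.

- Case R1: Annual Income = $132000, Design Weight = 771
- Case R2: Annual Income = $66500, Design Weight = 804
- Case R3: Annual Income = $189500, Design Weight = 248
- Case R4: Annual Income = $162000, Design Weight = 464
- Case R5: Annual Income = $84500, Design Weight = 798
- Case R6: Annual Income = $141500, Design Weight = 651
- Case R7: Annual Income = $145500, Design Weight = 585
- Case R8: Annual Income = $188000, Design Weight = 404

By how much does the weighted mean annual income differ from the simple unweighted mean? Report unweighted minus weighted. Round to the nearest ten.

Unweighted sum = 132000 + 66500 + 189500 + 162000 + 84500 + 141500 + 145500 + 188000 = 1109500
Unweighted mean = 1109500 / 8 = 138687.5
Weighted sum = 132000×771 + 66500×804 + 189500×248 + 162000×464 + 84500×798 + 141500×651 + 145500×585 + 188000×404
  = 101772000 + 53466000 + 46996000 + 75168000 + 67431000 + 92116500 + 85117500 + 75952000 = 598019000
Sum of weights = 771 + 804 + 248 + 464 + 798 + 651 + 585 + 404 = 4725
Weighted mean = 598019000 / 4725 = 126564.87
Difference (unweighted minus weighted) = 12122.632

12120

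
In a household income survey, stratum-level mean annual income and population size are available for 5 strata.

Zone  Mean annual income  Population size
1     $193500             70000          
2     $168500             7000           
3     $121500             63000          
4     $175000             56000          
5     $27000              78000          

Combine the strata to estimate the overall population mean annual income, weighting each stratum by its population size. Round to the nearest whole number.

Σ Nₕ·x̄ₕ = 34285000000
Σ Nₕ = 70000 + 7000 + 63000 + 56000 + 78000 = 274000
Overall mean = 34285000000 / 274000 = 125127.74

125128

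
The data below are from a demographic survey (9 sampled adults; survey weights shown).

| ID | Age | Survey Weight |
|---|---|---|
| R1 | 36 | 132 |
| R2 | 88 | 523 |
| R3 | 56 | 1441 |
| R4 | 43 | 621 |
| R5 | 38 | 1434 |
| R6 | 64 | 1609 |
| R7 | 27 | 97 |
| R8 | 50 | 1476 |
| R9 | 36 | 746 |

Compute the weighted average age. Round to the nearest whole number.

52

Weighted sum = 36×132 + 88×523 + 56×1441 + 43×621 + 38×1434 + 64×1609 + 27×97 + 50×1476 + 36×746
  = 4752 + 46024 + 80696 + 26703 + 54492 + 102976 + 2619 + 73800 + 26856 = 418918
Sum of weights = 132 + 523 + 1441 + 621 + 1434 + 1609 + 97 + 1476 + 746 = 8079
Weighted mean = 418918 / 8079 = 51.852705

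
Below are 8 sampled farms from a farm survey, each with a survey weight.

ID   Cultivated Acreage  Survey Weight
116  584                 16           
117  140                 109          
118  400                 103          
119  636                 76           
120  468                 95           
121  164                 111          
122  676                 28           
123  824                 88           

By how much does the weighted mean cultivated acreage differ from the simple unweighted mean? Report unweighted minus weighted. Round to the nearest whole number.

58

Unweighted sum = 584 + 140 + 400 + 636 + 468 + 164 + 676 + 824 = 3892
Unweighted mean = 3892 / 8 = 486.5
Weighted sum = 584×16 + 140×109 + 400×103 + 636×76 + 468×95 + 164×111 + 676×28 + 824×88
  = 9344 + 15260 + 41200 + 48336 + 44460 + 18204 + 18928 + 72512 = 268244
Sum of weights = 16 + 109 + 103 + 76 + 95 + 111 + 28 + 88 = 626
Weighted mean = 268244 / 626 = 428.50479
Difference (unweighted minus weighted) = 57.995208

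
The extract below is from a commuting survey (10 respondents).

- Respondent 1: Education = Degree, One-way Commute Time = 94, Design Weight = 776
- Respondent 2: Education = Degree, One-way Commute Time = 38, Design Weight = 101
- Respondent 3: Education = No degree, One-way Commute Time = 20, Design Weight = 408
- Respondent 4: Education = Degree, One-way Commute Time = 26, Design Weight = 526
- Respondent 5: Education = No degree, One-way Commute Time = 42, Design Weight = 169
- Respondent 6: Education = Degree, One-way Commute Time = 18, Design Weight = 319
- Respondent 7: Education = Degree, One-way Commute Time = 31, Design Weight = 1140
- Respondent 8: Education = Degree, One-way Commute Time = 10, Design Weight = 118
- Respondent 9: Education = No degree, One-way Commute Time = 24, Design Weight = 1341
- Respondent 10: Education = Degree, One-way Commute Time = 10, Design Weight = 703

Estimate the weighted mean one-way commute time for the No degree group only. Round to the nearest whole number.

25

No degree rows: 3, 5, 9
Weighted sum = 20×408 + 42×169 + 24×1341
  = 47442
Sum of weights = 408 + 169 + 1341 = 1918
Weighted mean = 47442 / 1918 = 24.735141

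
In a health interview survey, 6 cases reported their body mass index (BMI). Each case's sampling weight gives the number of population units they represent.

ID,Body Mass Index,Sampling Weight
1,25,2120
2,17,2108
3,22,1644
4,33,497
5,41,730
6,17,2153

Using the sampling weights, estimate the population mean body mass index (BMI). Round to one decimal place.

Weighted sum = 25×2120 + 17×2108 + 22×1644 + 33×497 + 41×730 + 17×2153
  = 53000 + 35836 + 36168 + 16401 + 29930 + 36601 = 207936
Sum of weights = 2120 + 2108 + 1644 + 497 + 730 + 2153 = 9252
Weighted mean = 207936 / 9252 = 22.474708

22.5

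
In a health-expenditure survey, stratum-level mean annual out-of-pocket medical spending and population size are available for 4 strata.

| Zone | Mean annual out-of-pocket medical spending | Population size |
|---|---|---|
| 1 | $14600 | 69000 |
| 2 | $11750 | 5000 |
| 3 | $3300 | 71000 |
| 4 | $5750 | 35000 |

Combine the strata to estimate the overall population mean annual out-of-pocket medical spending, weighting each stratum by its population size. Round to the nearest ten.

Σ Nₕ·x̄ₕ = 14600×69000 + 11750×5000 + 3300×71000 + 5750×35000
  = 1007400000 + 58750000 + 234300000 + 201250000 = 1501700000
Σ Nₕ = 69000 + 5000 + 71000 + 35000 = 180000
Overall mean = 1501700000 / 180000 = 8342.7778

8340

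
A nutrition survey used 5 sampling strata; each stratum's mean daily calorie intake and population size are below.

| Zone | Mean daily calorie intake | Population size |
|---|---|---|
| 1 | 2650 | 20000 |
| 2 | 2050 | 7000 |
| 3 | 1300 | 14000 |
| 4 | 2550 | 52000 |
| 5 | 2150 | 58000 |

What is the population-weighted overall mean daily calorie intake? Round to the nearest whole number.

Σ Nₕ·x̄ₕ = 2650×20000 + 2050×7000 + 1300×14000 + 2550×52000 + 2150×58000
  = 53000000 + 14350000 + 18200000 + 132600000 + 124700000 = 342850000
Σ Nₕ = 20000 + 7000 + 14000 + 52000 + 58000 = 151000
Overall mean = 342850000 / 151000 = 2270.5298

2271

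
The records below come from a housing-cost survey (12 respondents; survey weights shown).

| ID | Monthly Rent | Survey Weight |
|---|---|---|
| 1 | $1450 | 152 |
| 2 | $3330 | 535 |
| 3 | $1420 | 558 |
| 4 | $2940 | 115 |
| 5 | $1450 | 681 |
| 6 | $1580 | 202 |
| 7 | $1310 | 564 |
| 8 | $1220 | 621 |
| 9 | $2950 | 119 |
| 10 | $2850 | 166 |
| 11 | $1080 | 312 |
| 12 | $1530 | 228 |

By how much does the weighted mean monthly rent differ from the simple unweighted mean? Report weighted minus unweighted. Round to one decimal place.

-175.2

Unweighted sum = 1450 + 3330 + 1420 + 2940 + 1450 + 1580 + 1310 + 1220 + 2950 + 2850 + 1080 + 1530 = 23110
Unweighted mean = 23110 / 12 = 1925.8333
Weighted sum = 1450×152 + 3330×535 + 1420×558 + 2940×115 + 1450×681 + 1580×202 + 1310×564 + 1220×621 + 2950×119 + 2850×166 + 1080×312 + 1530×228
  = 7445430
Sum of weights = 152 + 535 + 558 + 115 + 681 + 202 + 564 + 621 + 119 + 166 + 312 + 228 = 4253
Weighted mean = 7445430 / 4253 = 1750.6301
Difference (weighted minus unweighted) = -175.20319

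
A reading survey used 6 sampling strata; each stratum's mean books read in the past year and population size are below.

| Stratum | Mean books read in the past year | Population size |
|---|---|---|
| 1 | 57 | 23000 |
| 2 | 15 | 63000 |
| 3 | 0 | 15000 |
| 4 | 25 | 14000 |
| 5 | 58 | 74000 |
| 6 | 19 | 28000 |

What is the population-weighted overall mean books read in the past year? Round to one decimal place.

34.2

Σ Nₕ·x̄ₕ = 57×23000 + 15×63000 + 0×15000 + 25×14000 + 58×74000 + 19×28000
  = 1311000 + 945000 + 0 + 350000 + 4292000 + 532000 = 7430000
Σ Nₕ = 23000 + 63000 + 15000 + 14000 + 74000 + 28000 = 217000
Overall mean = 7430000 / 217000 = 34.239631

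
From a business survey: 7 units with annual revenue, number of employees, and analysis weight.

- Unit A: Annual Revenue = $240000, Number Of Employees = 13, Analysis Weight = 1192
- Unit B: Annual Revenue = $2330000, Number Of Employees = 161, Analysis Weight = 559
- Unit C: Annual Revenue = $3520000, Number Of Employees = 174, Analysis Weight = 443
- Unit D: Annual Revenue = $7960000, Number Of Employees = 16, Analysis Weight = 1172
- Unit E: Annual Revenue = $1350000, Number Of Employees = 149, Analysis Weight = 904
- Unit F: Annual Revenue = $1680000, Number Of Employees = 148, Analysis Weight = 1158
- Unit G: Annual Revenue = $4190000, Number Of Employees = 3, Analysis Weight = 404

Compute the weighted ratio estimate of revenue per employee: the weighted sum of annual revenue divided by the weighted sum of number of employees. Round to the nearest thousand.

34000

Σ wᵢ·y = 240000×1192 + 2330000×559 + 3520000×443 + 7960000×1172 + 1350000×904 + 1680000×1158 + 4190000×404
  = 17335630000
Σ wᵢ·x = 508621
Ratio = 17335630000 / 508621 = 34083.591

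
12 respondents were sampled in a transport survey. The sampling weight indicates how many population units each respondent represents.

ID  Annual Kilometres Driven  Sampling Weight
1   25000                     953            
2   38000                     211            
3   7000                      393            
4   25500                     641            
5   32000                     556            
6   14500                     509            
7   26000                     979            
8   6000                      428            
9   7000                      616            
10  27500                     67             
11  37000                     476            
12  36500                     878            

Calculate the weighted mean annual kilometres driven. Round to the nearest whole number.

23848

Weighted sum = 25000×953 + 38000×211 + 7000×393 + 25500×641 + 32000×556 + 14500×509 + 26000×979 + 6000×428 + 7000×616 + 27500×67 + 37000×476 + 36500×878
  = 159947500
Sum of weights = 953 + 211 + 393 + 641 + 556 + 509 + 979 + 428 + 616 + 67 + 476 + 878 = 6707
Weighted mean = 159947500 / 6707 = 23847.846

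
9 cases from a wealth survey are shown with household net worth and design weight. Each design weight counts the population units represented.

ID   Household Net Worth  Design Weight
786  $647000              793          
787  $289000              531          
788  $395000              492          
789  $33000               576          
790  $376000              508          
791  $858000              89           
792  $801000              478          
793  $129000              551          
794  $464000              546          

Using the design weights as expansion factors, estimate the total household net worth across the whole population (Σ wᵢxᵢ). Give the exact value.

Weighted total = 647000×793 + 289000×531 + 395000×492 + 33000×576 + 376000×508 + 858000×89 + 801000×478 + 129000×551 + 464000×546
  = 513071000 + 153459000 + 194340000 + 19008000 + 191008000 + 76362000 + 382878000 + 71079000 + 253344000 = 1854549000

1854549000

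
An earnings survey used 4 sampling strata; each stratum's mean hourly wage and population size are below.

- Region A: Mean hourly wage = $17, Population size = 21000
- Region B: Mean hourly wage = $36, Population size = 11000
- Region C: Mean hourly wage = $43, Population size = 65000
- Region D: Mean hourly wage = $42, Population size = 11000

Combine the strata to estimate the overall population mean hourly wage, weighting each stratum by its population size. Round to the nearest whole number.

37

Σ Nₕ·x̄ₕ = 17×21000 + 36×11000 + 43×65000 + 42×11000
  = 4010000
Σ Nₕ = 21000 + 11000 + 65000 + 11000 = 108000
Overall mean = 4010000 / 108000 = 37.12963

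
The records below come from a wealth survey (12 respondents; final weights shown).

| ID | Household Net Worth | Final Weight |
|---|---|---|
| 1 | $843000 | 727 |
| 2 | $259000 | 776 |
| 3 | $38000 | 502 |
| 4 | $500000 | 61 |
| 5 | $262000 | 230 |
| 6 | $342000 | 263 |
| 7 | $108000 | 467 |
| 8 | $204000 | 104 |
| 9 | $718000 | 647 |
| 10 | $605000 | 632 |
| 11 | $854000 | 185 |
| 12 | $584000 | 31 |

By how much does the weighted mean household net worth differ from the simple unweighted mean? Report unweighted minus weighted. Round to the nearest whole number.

Unweighted sum = 5317000
Unweighted mean = 5317000 / 12 = 443083.33
Weighted sum = 843000×727 + 259000×776 + 38000×502 + 500000×61 + 262000×230 + 342000×263 + 108000×467 + 204000×104 + 718000×647 + 605000×632 + 854000×185 + 584000×31
  = 2108279000
Sum of weights = 4625
Weighted mean = 2108279000 / 4625 = 455844.11
Difference (unweighted minus weighted) = -12760.775

-12761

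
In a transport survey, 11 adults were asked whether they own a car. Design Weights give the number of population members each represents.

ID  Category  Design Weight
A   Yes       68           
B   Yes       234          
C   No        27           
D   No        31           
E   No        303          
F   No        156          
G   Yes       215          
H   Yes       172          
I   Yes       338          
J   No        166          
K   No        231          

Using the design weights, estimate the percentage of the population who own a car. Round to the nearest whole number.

Sum of weights for 'Yes' = 68 + 234 + 215 + 172 + 338 = 1027
Total weight = 68 + 234 + 27 + 31 + 303 + 156 + 215 + 172 + 338 + 166 + 231 = 1941
Weighted proportion = 1027 / 1941 = 0.52910871 → 52.910871%

53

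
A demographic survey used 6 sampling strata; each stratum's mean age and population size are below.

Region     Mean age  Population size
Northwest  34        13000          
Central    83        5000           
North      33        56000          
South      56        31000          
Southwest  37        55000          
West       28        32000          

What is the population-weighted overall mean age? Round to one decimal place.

Σ Nₕ·x̄ₕ = 34×13000 + 83×5000 + 33×56000 + 56×31000 + 37×55000 + 28×32000
  = 442000 + 415000 + 1848000 + 1736000 + 2035000 + 896000 = 7372000
Σ Nₕ = 13000 + 5000 + 56000 + 31000 + 55000 + 32000 = 192000
Overall mean = 7372000 / 192000 = 38.395833

38.4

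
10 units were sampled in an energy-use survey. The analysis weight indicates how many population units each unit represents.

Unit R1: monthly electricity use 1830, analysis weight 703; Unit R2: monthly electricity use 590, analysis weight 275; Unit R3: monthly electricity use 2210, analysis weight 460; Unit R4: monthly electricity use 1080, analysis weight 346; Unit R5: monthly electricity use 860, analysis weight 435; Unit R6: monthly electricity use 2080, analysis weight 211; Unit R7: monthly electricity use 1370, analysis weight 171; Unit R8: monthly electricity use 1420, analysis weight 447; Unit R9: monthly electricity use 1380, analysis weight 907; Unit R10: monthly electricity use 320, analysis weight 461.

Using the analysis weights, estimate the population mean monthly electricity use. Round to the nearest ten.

Weighted sum = 1830×703 + 590×275 + 2210×460 + 1080×346 + 860×435 + 2080×211 + 1370×171 + 1420×447 + 1380×907 + 320×461
  = 1286490 + 162250 + 1016600 + 373680 + 374100 + 438880 + 234270 + 634740 + 1251660 + 147520 = 5920190
Sum of weights = 703 + 275 + 460 + 346 + 435 + 211 + 171 + 447 + 907 + 461 = 4416
Weighted mean = 5920190 / 4416 = 1340.6227

1340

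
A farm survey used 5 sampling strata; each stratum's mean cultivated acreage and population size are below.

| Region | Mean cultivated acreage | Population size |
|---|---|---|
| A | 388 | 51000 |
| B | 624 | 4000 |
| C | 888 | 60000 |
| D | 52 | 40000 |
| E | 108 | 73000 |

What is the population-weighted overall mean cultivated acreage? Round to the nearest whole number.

Σ Nₕ·x̄ₕ = 388×51000 + 624×4000 + 888×60000 + 52×40000 + 108×73000
  = 19788000 + 2496000 + 53280000 + 2080000 + 7884000 = 85528000
Σ Nₕ = 51000 + 4000 + 60000 + 40000 + 73000 = 228000
Overall mean = 85528000 / 228000 = 375.12281

375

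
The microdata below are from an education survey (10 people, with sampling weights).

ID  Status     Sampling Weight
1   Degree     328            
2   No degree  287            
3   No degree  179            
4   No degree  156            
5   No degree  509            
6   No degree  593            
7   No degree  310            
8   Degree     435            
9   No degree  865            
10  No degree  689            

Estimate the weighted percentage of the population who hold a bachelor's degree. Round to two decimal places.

Sum of weights for 'Degree' = 328 + 435 = 763
Total weight = 328 + 287 + 179 + 156 + 509 + 593 + 310 + 435 + 865 + 689 = 4351
Weighted proportion = 763 / 4351 = 0.17536199 → 17.536199%

17.54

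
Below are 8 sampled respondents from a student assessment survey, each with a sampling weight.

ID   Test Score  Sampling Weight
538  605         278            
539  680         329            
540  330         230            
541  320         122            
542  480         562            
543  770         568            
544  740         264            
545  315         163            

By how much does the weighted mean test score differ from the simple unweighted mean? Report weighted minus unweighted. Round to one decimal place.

50.6

Unweighted sum = 605 + 680 + 330 + 320 + 480 + 770 + 740 + 315 = 4240
Unweighted mean = 4240 / 8 = 530
Weighted sum = 1460675
Sum of weights = 278 + 329 + 230 + 122 + 562 + 568 + 264 + 163 = 2516
Weighted mean = 1460675 / 2516 = 580.55445
Difference (weighted minus unweighted) = 50.554452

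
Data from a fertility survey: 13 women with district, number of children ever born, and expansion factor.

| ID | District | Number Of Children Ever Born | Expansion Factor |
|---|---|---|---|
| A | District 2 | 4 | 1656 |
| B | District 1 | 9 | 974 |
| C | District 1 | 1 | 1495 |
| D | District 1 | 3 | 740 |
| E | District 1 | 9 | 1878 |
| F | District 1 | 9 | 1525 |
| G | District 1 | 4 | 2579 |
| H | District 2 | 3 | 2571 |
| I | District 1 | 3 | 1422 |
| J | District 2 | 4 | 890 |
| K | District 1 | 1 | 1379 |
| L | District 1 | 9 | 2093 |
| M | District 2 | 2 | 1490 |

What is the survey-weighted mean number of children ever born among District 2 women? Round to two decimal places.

3.16

District 2 rows: A, H, J, M
Weighted sum = 4×1656 + 3×2571 + 4×890 + 2×1490
  = 6624 + 7713 + 3560 + 2980 = 20877
Sum of weights = 6607
Weighted mean = 20877 / 6607 = 3.1598305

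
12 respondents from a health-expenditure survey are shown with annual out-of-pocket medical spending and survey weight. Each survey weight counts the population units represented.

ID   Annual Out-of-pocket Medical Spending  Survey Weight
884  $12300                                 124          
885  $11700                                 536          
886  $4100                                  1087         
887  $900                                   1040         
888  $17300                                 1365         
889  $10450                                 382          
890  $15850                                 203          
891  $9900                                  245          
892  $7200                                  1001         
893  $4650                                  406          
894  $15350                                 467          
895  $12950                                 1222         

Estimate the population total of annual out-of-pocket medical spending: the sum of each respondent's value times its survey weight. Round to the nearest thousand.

Weighted total = 12300×124 + 11700×536 + 4100×1087 + 900×1040 + 17300×1365 + 10450×382 + 15850×203 + 9900×245 + 7200×1001 + 4650×406 + 15350×467 + 12950×1222
  = 1525200 + 6271200 + 4456700 + 936000 + 23614500 + 3991900 + 3217550 + 2425500 + 7207200 + 1887900 + 7168450 + 15824900 = 78527000

78527000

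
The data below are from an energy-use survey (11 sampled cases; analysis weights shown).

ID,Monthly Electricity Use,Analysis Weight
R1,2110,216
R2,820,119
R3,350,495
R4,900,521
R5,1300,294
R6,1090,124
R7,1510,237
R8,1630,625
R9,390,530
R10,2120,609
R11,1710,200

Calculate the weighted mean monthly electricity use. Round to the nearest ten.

1240

Weighted sum = 4929250
Sum of weights = 216 + 119 + 495 + 521 + 294 + 124 + 237 + 625 + 530 + 609 + 200 = 3970
Weighted mean = 4929250 / 3970 = 1241.6247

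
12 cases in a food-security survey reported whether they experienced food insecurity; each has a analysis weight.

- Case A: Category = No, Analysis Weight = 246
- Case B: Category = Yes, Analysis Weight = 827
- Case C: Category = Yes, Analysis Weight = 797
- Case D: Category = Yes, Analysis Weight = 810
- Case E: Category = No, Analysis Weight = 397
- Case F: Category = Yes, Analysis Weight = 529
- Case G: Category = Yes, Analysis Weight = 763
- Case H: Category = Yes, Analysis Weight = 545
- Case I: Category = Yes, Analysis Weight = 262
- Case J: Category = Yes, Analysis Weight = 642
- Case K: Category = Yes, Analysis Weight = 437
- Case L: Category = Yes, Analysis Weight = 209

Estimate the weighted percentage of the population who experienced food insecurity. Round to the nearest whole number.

90

Sum of weights for 'Yes' = 827 + 797 + 810 + 529 + 763 + 545 + 262 + 642 + 437 + 209 = 5821
Total weight = 246 + 827 + 797 + 810 + 397 + 529 + 763 + 545 + 262 + 642 + 437 + 209 = 6464
Weighted proportion = 5821 / 6464 = 0.90052599 → 90.052599%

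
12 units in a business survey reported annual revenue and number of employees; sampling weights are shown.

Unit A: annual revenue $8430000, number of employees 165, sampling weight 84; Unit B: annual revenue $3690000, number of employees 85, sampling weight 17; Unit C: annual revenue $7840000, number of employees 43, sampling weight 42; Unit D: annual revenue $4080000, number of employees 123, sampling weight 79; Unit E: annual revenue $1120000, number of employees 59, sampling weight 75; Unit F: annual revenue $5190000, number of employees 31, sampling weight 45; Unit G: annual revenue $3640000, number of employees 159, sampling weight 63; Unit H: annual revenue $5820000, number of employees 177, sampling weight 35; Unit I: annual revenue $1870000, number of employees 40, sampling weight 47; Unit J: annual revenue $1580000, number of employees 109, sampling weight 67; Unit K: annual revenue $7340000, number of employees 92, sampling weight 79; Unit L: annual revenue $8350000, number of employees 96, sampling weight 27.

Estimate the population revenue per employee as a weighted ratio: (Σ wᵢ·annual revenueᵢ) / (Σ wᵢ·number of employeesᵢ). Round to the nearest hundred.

46700

Σ wᵢ·y = 8430000×84 + 3690000×17 + 7840000×42 + 4080000×79 + 1120000×75 + 5190000×45 + 3640000×63 + 5820000×35 + 1870000×47 + 1580000×67 + 7340000×79 + 8350000×27
  = 708120000 + 62730000 + 329280000 + 322320000 + 84000000 + 233550000 + 229320000 + 203700000 + 87890000 + 105860000 + 579860000 + 225450000 = 3172080000
Σ wᵢ·x = 165×84 + 85×17 + 43×42 + 123×79 + 59×75 + 31×45 + 159×63 + 177×35 + 40×47 + 109×67 + 92×79 + 96×27
  = 13860 + 1445 + 1806 + 9717 + 4425 + 1395 + 10017 + 6195 + 1880 + 7303 + 7268 + 2592 = 67903
Ratio = 3172080000 / 67903 = 46714.873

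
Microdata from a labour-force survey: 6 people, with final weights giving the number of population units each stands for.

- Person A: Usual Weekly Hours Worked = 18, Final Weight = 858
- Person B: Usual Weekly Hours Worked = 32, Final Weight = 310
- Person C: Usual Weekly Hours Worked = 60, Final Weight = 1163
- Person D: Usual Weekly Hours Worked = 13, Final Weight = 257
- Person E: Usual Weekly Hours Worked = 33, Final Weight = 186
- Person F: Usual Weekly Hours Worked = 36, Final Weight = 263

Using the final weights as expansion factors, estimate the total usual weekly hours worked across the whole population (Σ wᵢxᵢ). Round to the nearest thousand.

114000

Weighted total = 18×858 + 32×310 + 60×1163 + 13×257 + 33×186 + 36×263
  = 15444 + 9920 + 69780 + 3341 + 6138 + 9468 = 114091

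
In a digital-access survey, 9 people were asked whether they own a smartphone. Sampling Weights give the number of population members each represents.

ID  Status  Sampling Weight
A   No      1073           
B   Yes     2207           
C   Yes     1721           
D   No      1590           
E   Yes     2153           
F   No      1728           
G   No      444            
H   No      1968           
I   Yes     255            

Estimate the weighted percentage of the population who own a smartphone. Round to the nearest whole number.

Sum of weights for 'Yes' = 2207 + 1721 + 2153 + 255 = 6336
Total weight = 1073 + 2207 + 1721 + 1590 + 2153 + 1728 + 444 + 1968 + 255 = 13139
Weighted proportion = 6336 / 13139 = 0.48222848 → 48.222848%

48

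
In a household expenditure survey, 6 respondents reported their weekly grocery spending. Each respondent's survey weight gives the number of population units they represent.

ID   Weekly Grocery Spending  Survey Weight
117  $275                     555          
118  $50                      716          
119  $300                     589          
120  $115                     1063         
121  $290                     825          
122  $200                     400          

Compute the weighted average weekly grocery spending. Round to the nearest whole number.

Weighted sum = 275×555 + 50×716 + 300×589 + 115×1063 + 290×825 + 200×400
  = 152625 + 35800 + 176700 + 122245 + 239250 + 80000 = 806620
Sum of weights = 555 + 716 + 589 + 1063 + 825 + 400 = 4148
Weighted mean = 806620 / 4148 = 194.45998

194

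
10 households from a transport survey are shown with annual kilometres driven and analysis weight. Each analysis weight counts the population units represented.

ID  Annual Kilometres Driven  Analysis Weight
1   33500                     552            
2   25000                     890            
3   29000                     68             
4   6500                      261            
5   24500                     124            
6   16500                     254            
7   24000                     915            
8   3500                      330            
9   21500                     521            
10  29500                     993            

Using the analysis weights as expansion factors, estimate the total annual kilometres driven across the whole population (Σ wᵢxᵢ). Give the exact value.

115249500

Weighted total = 33500×552 + 25000×890 + 29000×68 + 6500×261 + 24500×124 + 16500×254 + 24000×915 + 3500×330 + 21500×521 + 29500×993
  = 18492000 + 22250000 + 1972000 + 1696500 + 3038000 + 4191000 + 21960000 + 1155000 + 11201500 + 29293500 = 115249500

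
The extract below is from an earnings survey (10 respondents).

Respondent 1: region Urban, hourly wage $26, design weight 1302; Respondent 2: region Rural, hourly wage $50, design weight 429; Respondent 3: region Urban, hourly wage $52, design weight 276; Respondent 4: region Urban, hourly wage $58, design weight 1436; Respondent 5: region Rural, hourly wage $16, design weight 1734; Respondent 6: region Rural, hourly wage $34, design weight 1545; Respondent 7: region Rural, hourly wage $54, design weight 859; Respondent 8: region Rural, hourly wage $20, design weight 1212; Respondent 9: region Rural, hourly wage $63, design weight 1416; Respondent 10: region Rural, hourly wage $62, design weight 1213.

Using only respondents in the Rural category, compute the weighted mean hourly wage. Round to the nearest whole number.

Rural rows: 2, 5, 6, 7, 8, 9, 10
Weighted sum = 50×429 + 16×1734 + 34×1545 + 54×859 + 20×1212 + 63×1416 + 62×1213
  = 336764
Sum of weights = 429 + 1734 + 1545 + 859 + 1212 + 1416 + 1213 = 8408
Weighted mean = 336764 / 8408 = 40.052807

40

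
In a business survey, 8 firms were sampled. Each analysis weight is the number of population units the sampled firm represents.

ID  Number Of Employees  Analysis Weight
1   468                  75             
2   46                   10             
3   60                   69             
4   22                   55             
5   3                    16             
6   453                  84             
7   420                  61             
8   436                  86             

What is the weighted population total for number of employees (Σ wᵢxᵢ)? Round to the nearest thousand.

142000

Weighted total = 468×75 + 46×10 + 60×69 + 22×55 + 3×16 + 453×84 + 420×61 + 436×86
  = 142126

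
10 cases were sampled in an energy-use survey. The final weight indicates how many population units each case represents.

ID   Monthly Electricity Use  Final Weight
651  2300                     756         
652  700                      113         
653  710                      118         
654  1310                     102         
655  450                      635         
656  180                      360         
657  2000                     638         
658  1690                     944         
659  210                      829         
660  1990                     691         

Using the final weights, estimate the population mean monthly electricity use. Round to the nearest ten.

Weighted sum = 2300×756 + 700×113 + 710×118 + 1310×102 + 450×635 + 180×360 + 2000×638 + 1690×944 + 210×829 + 1990×691
  = 1738800 + 79100 + 83780 + 133620 + 285750 + 64800 + 1276000 + 1595360 + 174090 + 1375090 = 6806390
Sum of weights = 756 + 113 + 118 + 102 + 635 + 360 + 638 + 944 + 829 + 691 = 5186
Weighted mean = 6806390 / 5186 = 1312.4547

1310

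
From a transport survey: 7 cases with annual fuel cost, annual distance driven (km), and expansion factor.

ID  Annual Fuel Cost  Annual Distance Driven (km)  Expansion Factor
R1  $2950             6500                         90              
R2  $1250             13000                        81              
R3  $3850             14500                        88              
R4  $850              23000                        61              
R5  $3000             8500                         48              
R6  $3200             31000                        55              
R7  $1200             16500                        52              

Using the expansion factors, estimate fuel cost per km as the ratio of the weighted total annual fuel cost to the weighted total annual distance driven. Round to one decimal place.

0.2

Σ wᵢ·y = 2950×90 + 1250×81 + 3850×88 + 850×61 + 3000×48 + 3200×55 + 1200×52
  = 265500 + 101250 + 338800 + 51850 + 144000 + 176000 + 62400 = 1139800
Σ wᵢ·x = 6500×90 + 13000×81 + 14500×88 + 23000×61 + 8500×48 + 31000×55 + 16500×52
  = 7288000
Ratio = 1139800 / 7288000 = 0.15639407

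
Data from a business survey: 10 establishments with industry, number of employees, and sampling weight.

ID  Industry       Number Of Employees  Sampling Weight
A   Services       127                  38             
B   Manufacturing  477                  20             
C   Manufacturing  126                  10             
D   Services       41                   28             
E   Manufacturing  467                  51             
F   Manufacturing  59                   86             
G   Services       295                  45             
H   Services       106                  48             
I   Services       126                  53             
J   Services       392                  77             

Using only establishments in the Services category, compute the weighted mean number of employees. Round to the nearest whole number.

212

Services rows: A, D, G, H, I, J
Weighted sum = 127×38 + 41×28 + 295×45 + 106×48 + 126×53 + 392×77
  = 61199
Sum of weights = 289
Weighted mean = 61199 / 289 = 211.76125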